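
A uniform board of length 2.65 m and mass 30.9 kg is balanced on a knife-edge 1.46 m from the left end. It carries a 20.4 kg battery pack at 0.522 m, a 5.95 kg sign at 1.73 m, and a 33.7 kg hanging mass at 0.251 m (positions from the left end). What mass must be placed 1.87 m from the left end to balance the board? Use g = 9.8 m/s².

m ≈ 152 kg

Taking torques about the knife-edge (at 1.46 m from the left end):
Beam weight: 30.9 × 9.8 = 302.8 N down at 1.325 m → arm 0.135 m, τ = 302.8 × 0.135 = 40.88 N·m counterclockwise.
Battery pack: 20.4 × 9.8 = 199.9 N down at 0.522 m → arm 0.938 m, τ = 199.9 × 0.938 = 187.5 N·m counterclockwise.
Sign: 5.95 × 9.8 = 58.31 N down at 1.73 m → arm 0.27 m, τ = 58.31 × 0.27 = 15.74 N·m clockwise.
Hanging mass: 33.7 × 9.8 = 330.3 N down at 0.251 m → arm 1.209 m, τ = 330.3 × 1.209 = 399.3 N·m counterclockwise.
Net moment of known loads = 611.9 N·m counterclockwise.
An unknown mass m at 1.87 m has arm 0.41 m; its moment is m·g·0.41 clockwise.
Setting net torque to zero: m × 9.8 × 0.41 = 611.9 → m = 611.9 / (9.8 × 0.41) = 152 kg.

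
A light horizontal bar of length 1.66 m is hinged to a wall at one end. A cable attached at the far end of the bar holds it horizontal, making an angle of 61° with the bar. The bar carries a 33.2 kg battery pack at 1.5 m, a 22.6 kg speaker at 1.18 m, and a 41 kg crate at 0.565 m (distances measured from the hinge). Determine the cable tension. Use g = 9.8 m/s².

About the hinge:
Battery pack: 33.2 × 9.8 = 325.4 N down at 1.5 m → arm 1.5 m, τ = 325.4 × 1.5 = 488.1 N·m clockwise.
Speaker: 22.6 × 9.8 = 221.5 N down at 1.18 m → arm 1.18 m, τ = 221.5 × 1.18 = 261.4 N·m clockwise.
Crate: 41 × 9.8 = 401.8 N down at 0.565 m → arm 0.565 m, τ = 401.8 × 0.565 = 227 N·m clockwise.
Total clockwise load moment = 976.5 N·m.
The cable tension T acts at 1.66 m; only its component perpendicular to the bar, T sinθ, produces torque. sin 61° = 0.8746.
Setting net torque to zero: T × 1.66 × 0.8746 = 976.5 → T = 976.5 / 1.452 = 673 N.

T ≈ 673 N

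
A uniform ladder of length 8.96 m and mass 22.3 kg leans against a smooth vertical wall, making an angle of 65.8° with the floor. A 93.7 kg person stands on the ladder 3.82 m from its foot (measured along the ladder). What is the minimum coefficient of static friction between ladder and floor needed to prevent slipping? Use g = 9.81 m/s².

μ_min ≈ 0.198

Choose the foot of the ladder as the axis so the floor normal and friction both act there and drop out.
Ladder weight 22.3×9.81 = 218.8 N acts at 4.48 m along the ladder; its horizontal arm is 4.48·cos65.8° = 1.836 m → τ = 401.7 N·m clockwise.
Person: 93.7×9.81 = 919.2 N at 3.82 m → arm 1.566 m → τ = 1439 N·m clockwise.
Wall normal N acts horizontally at the top; its moment arm is the height L sinθ = 8.96·sin65.8° = 8.173 m, counterclockwise.
For rotational equilibrium, N × 8.173 = 1841, so N = 225.3 N.
ΣFx = 0 ⇒ f = N_wall = 225.3 N. ΣFy = 0 ⇒ N_floor = 1138 N.
μ_min = f / N_floor = 225.3 / 1138 = 0.198.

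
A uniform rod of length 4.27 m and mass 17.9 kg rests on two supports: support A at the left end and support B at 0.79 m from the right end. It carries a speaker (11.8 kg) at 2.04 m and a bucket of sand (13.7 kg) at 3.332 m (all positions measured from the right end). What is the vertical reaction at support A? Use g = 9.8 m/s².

R_A ≈ 207 N

About support B:
Beam weight: 17.9 × 9.8 = 175.4 N down at 2.135 m → arm 1.345 m, τ = 175.4 × 1.345 = 235.9 N·m counterclockwise.
Speaker: 11.8 × 9.8 = 115.6 N down at 2.04 m → arm 1.25 m, τ = 115.6 × 1.25 = 144.5 N·m counterclockwise.
Bucket of sand: 13.7 × 9.8 = 134.3 N down at 3.332 m → arm 2.542 m, τ = 134.3 × 2.542 = 341.4 N·m counterclockwise.
Net load moment about support B = 721.8 N·m counterclockwise.
Reaction R at support A is upward at 4.27 m, arm 3.48 m → moment R × 3.48 clockwise.
Setting net torque to zero: R × 3.48 = 721.8 → R = 207 N.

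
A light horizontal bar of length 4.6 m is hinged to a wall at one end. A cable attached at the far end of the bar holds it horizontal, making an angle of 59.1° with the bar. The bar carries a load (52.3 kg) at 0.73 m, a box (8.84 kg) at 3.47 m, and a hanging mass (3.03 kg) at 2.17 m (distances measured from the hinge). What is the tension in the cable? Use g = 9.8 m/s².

Sum moments about the hinge (the unknown hinge reaction has zero arm there).
Load: 52.3 × 9.8 = 512.5 N down at 0.73 m → arm 0.73 m, τ = 512.5 × 0.73 = 374.1 N·m clockwise.
Box: 8.84 × 9.8 = 86.63 N down at 3.47 m → arm 3.47 m, τ = 86.63 × 3.47 = 300.6 N·m clockwise.
Hanging mass: 3.03 × 9.8 = 29.69 N down at 2.17 m → arm 2.17 m, τ = 29.69 × 2.17 = 64.43 N·m clockwise.
Total clockwise load moment = 739.1 N·m.
The cable tension T acts at 4.6 m; only its component perpendicular to the bar, T sinθ, produces torque. sin 59.1° = 0.8581.
For rotational equilibrium, T × 4.6 × 0.8581 = 739.1, so T = 739.1 / 3.947 = 187 N.

T ≈ 187 N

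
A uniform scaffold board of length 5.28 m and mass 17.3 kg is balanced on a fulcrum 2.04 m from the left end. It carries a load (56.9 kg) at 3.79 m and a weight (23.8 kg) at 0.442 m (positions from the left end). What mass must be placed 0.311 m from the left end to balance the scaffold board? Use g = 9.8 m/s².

Choose the fulcrum (at 2.04 m from the left end) as the axis so the support reaction has zero arm there.
Beam weight: 17.3 × 9.8 = 169.5 N down at 2.64 m → arm 0.6 m, τ = 169.5 × 0.6 = 101.7 N·m clockwise.
Load: 56.9 × 9.8 = 557.6 N down at 3.79 m → arm 1.75 m, τ = 557.6 × 1.75 = 975.8 N·m clockwise.
Weight: 23.8 × 9.8 = 233.2 N down at 0.442 m → arm 1.598 m, τ = 233.2 × 1.598 = 372.7 N·m counterclockwise.
Net moment of known loads = 704.8 N·m clockwise.
An unknown mass m at 0.311 m has arm 1.729 m; its moment is m·g·1.729 counterclockwise.
Balancing moments: m × 9.8 × 1.729 = 704.8, giving m = 704.8 / (9.8 × 1.729) = 41.6 kg.

m ≈ 41.6 kg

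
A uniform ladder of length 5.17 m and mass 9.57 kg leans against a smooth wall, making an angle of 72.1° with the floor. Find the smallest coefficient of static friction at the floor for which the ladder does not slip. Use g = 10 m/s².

About the foot of the ladder:
Ladder weight 9.57×10 = 95.7 N acts at 2.585 m along the ladder; its horizontal arm is 2.585·cos72.1° = 0.7945 m → τ = 76.03 N·m clockwise.
Wall normal N acts horizontally at the top; its moment arm is the height L sinθ = 5.17·sin72.1° = 4.92 m, counterclockwise.
Στ = 0 ⇒ N × 4.92 = 76.03 ⇒ N = 15.45 N.
ΣFx = 0 ⇒ f = N_wall = 15.45 N. ΣFy = 0 ⇒ N_floor = 95.7 N.
μ_min = f / N_floor = 15.45 / 95.7 = 0.161.

μ_min ≈ 0.161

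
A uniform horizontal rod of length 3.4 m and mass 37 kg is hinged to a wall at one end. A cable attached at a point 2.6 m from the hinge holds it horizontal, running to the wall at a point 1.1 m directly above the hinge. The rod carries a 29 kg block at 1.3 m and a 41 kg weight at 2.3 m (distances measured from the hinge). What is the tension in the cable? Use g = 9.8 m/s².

T ≈ 1890 N

About the hinge:
Beam weight: 37 × 9.8 = 362.6 N down at 1.7 m → arm 1.7 m, τ = 362.6 × 1.7 = 616.4 N·m clockwise.
Block: 29 × 9.8 = 284.2 N down at 1.3 m → arm 1.3 m, τ = 284.2 × 1.3 = 369.5 N·m clockwise.
Weight: 41 × 9.8 = 401.8 N down at 2.3 m → arm 2.3 m, τ = 401.8 × 2.3 = 924.1 N·m clockwise.
Total clockwise load moment = 1910 N·m.
The cable tension T acts at 2.6 m; only its component perpendicular to the rod, T sinθ, produces torque. sinθ = h/√(h²+d²) = 1.1/√(1.1²+2.6²) = 0.3896.
For rotational equilibrium, T × 2.6 × 0.3896 = 1910, so T = 1910 / 1.013 = 1890 N.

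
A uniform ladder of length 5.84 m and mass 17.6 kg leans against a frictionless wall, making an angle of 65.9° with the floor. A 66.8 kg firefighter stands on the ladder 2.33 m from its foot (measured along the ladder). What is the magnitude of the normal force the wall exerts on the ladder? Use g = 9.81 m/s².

N_wall ≈ 156 N

Take moments about the foot of the ladder.
Ladder weight 17.6×9.81 = 172.7 N acts at 2.92 m along the ladder; its horizontal arm is 2.92·cos65.9° = 1.192 m → τ = 205.9 N·m clockwise.
Firefighter: 66.8×9.81 = 655.3 N at 2.33 m → arm 0.9514 m → τ = 623.5 N·m clockwise.
Wall normal N acts horizontally at the top; its moment arm is the height L sinθ = 5.84·sin65.9° = 5.331 m, counterclockwise.
Setting net torque to zero: N × 5.331 = 829.4 → N = 156 N.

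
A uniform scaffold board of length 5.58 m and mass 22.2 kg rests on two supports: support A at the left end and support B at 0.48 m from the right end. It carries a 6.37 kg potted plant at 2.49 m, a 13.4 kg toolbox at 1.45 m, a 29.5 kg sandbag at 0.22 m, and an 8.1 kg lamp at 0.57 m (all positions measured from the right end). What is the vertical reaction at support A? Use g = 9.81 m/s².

About support B:
Beam weight: 22.2 × 9.81 = 217.8 N down at 2.79 m → arm 2.31 m, τ = 217.8 × 2.31 = 503.1 N·m counterclockwise.
Potted plant: 6.37 × 9.81 = 62.49 N down at 2.49 m → arm 2.01 m, τ = 62.49 × 2.01 = 125.6 N·m counterclockwise.
Toolbox: 13.4 × 9.81 = 131.5 N down at 1.45 m → arm 0.97 m, τ = 131.5 × 0.97 = 127.6 N·m counterclockwise.
Sandbag: 29.5 × 9.81 = 289.4 N down at 0.22 m → arm 0.26 m, τ = 289.4 × 0.26 = 75.24 N·m clockwise.
Lamp: 8.1 × 9.81 = 79.46 N down at 0.57 m → arm 0.09 m, τ = 79.46 × 0.09 = 7.151 N·m counterclockwise.
Net load moment about support B = 688.2 N·m counterclockwise.
Reaction R at support A is upward at 5.58 m, arm 5.1 m → moment R × 5.1 clockwise.
Balancing moments: R × 5.1 = 688.2, giving R = 135 N.

R_A ≈ 135 N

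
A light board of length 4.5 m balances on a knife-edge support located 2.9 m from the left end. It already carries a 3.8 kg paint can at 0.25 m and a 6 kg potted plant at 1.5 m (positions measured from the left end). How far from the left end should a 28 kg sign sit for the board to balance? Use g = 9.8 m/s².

x ≈ 3.56 m from the left end

Choose the knife-edge support (at 2.9 m from the left end) as the axis so the support reaction has zero arm there.
Paint can: 3.8 × 9.8 = 37.24 N down at 0.25 m → arm 2.65 m, τ = 37.24 × 2.65 = 98.69 N·m counterclockwise.
Potted plant: 6 × 9.8 = 58.8 N down at 1.5 m → arm 1.4 m, τ = 58.8 × 1.4 = 82.32 N·m counterclockwise.
Net moment of existing loads = 181 N·m counterclockwise.
The sign weighs 28 × 9.8 = 274.4 N and must supply an equal clockwise moment, so its lever arm about the knife-edge support is 181 / 274.4 = 0.66 m.
That puts it at 2.9 + 0.66 = 3.56 m from the left end.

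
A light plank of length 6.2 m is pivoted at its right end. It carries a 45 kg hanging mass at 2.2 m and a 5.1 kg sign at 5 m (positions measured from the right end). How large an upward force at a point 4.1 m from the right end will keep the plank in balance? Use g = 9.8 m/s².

F ≈ 298 N

Take moments about the right end.
Hanging mass: 45 × 9.8 = 441 N down at 2.2 m → arm 2.2 m, τ = 441 × 2.2 = 970.2 N·m counterclockwise.
Sign: 5.1 × 9.8 = 49.98 N down at 5 m → arm 5 m, τ = 49.98 × 5 = 249.9 N·m counterclockwise.
Net moment of the loads = 1220 N·m counterclockwise.
The upward force F acts at a point 4.1 m from the right end, arm 4.1 m, giving F × 4.1 clockwise.
For rotational equilibrium, F × 4.1 = 1220, so F = 1220 / 4.1 = 298 N.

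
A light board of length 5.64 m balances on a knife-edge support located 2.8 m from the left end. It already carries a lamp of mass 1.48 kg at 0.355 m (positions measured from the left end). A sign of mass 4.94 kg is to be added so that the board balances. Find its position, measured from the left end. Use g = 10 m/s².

Sum moments about the knife-edge support (at 2.8 m from the left end) (the support reaction has zero arm there).
Lamp: 1.48 × 10 = 14.8 N down at 0.355 m → arm 2.445 m, τ = 14.8 × 2.445 = 36.19 N·m counterclockwise.
Net moment of existing loads = 36.19 N·m counterclockwise.
The sign weighs 4.94 × 10 = 49.4 N and must supply an equal clockwise moment, so its lever arm about the knife-edge support is 36.19 / 49.4 = 0.733 m.
That puts it at 2.8 + 0.733 = 3.53 m from the left end.

x ≈ 3.53 m from the left end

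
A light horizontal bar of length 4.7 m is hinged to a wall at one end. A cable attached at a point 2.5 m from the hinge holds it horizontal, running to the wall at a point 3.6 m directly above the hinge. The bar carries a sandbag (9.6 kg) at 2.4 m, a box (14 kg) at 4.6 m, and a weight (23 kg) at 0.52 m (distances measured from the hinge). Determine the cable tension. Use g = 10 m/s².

T ≈ 484 N

Take moments about the hinge.
Sandbag: 9.6 × 10 = 96 N down at 2.4 m → arm 2.4 m, τ = 96 × 2.4 = 230.4 N·m clockwise.
Box: 14 × 10 = 140 N down at 4.6 m → arm 4.6 m, τ = 140 × 4.6 = 644 N·m clockwise.
Weight: 23 × 10 = 230 N down at 0.52 m → arm 0.52 m, τ = 230 × 0.52 = 119.6 N·m clockwise.
Total clockwise load moment = 994 N·m.
The cable tension T acts at 2.5 m; only its component perpendicular to the bar, T sinθ, produces torque. sinθ = h/√(h²+d²) = 3.6/√(3.6²+2.5²) = 0.8214.
Στ = 0 ⇒ T × 2.5 × 0.8214 = 994 ⇒ T = 994 / 2.054 = 484 N.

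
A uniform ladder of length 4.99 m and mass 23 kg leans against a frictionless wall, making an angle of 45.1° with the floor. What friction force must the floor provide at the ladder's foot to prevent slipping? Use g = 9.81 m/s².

Sum moments about the foot of the ladder (the floor normal and friction both act there and drop out).
Ladder weight 23×9.81 = 225.6 N acts at 2.495 m along the ladder; its horizontal arm is 2.495·cos45.1° = 1.761 m → τ = 397.3 N·m clockwise.
Wall normal N acts horizontally at the top; its moment arm is the height L sinθ = 4.99·sin45.1° = 3.535 m, counterclockwise.
Balancing moments: N × 3.535 = 397.3, giving N = 112 N.
ΣFx = 0: friction at the foot balances the wall's push, so f = N_wall = 112 N.

f ≈ 112 N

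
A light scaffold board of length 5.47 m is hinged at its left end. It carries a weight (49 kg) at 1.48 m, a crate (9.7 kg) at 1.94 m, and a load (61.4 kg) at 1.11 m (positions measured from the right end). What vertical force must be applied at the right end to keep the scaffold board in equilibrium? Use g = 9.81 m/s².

Taking torques about the left end:
Weight: 49 × 9.81 = 480.7 N down at 1.48 m → arm 3.99 m, τ = 480.7 × 3.99 = 1918 N·m clockwise.
Crate: 9.7 × 9.81 = 95.16 N down at 1.94 m → arm 3.53 m, τ = 95.16 × 3.53 = 335.9 N·m clockwise.
Load: 61.4 × 9.81 = 602.3 N down at 1.11 m → arm 4.36 m, τ = 602.3 × 4.36 = 2626 N·m clockwise.
Net moment of the loads = 4880 N·m clockwise.
The upward force F acts at the right end, arm 5.47 m, giving F × 5.47 counterclockwise.
Στ = 0 ⇒ F × 5.47 = 4880 ⇒ F = 4880 / 5.47 = 892 N.

F ≈ 892 N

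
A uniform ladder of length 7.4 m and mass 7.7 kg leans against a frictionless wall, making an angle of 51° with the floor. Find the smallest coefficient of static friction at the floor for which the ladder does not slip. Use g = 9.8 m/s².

μ_min ≈ 0.405

About the foot of the ladder:
Ladder weight 7.7×9.8 = 75.46 N acts at 3.7 m along the ladder; its horizontal arm is 3.7·cos51° = 2.328 m → τ = 175.7 N·m clockwise.
Wall normal N acts horizontally at the top; its moment arm is the height L sinθ = 7.4·sin51° = 5.751 m, counterclockwise.
For rotational equilibrium, N × 5.751 = 175.7, so N = 30.55 N.
ΣFx = 0 ⇒ f = N_wall = 30.55 N. ΣFy = 0 ⇒ N_floor = 75.46 N.
μ_min = f / N_floor = 30.55 / 75.46 = 0.405.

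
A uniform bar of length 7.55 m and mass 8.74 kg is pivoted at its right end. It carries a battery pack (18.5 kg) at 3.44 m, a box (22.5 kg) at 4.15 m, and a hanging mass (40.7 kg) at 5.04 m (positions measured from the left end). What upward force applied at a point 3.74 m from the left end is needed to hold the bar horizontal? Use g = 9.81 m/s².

F ≈ 741 N

Take moments about the right end.
Beam weight: 8.74 × 9.81 = 85.74 N down at 3.775 m → arm 3.775 m, τ = 85.74 × 3.775 = 323.7 N·m counterclockwise.
Battery pack: 18.5 × 9.81 = 181.5 N down at 3.44 m → arm 4.11 m, τ = 181.5 × 4.11 = 746 N·m counterclockwise.
Box: 22.5 × 9.81 = 220.7 N down at 4.15 m → arm 3.4 m, τ = 220.7 × 3.4 = 750.4 N·m counterclockwise.
Hanging mass: 40.7 × 9.81 = 399.3 N down at 5.04 m → arm 2.51 m, τ = 399.3 × 2.51 = 1002 N·m counterclockwise.
Net moment of the loads = 2822 N·m counterclockwise.
The upward force F acts at a point 3.74 m from the left end, arm 3.81 m, giving F × 3.81 clockwise.
Balancing moments: F × 3.81 = 2822, giving F = 2822 / 3.81 = 741 N.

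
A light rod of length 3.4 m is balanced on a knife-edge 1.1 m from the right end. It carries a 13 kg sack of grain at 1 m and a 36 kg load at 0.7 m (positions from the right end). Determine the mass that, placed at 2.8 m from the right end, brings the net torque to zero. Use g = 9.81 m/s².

m ≈ 9.24 kg

Taking torques about the knife-edge (at 1.1 m from the right end):
Sack of grain: 13 × 9.81 = 127.5 N down at 1 m → arm 0.1 m, τ = 127.5 × 0.1 = 12.75 N·m clockwise.
Load: 36 × 9.81 = 353.2 N down at 0.7 m → arm 0.4 m, τ = 353.2 × 0.4 = 141.3 N·m clockwise.
Net moment of known loads = 154.1 N·m clockwise.
An unknown mass m at 2.8 m has arm 1.7 m; its moment is m·g·1.7 counterclockwise.
Setting net torque to zero: m × 9.81 × 1.7 = 154.1 → m = 154.1 / (9.81 × 1.7) = 9.24 kg.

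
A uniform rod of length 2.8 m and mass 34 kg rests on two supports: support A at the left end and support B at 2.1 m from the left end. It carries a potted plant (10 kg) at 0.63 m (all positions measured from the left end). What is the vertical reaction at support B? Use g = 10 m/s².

R_B ≈ 257 N

Sum moments about support A (its reaction then has zero moment arm).
Beam weight: 34 × 10 = 340 N down at 1.4 m → arm 1.4 m, τ = 340 × 1.4 = 476 N·m clockwise.
Potted plant: 10 × 10 = 100 N down at 0.63 m → arm 0.63 m, τ = 100 × 0.63 = 63 N·m clockwise.
Net load moment about support A = 539 N·m clockwise.
Reaction R at support B is upward at 2.1 m, arm 2.1 m → moment R × 2.1 counterclockwise.
Balancing moments: R × 2.1 = 539, giving R = 257 N.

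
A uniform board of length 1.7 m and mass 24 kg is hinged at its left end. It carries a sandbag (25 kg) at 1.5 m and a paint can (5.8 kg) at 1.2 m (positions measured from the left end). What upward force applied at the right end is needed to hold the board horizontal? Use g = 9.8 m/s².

F ≈ 374 N

Taking torques about the left end:
Beam weight: 24 × 9.8 = 235.2 N down at 0.85 m → arm 0.85 m, τ = 235.2 × 0.85 = 199.9 N·m clockwise.
Sandbag: 25 × 9.8 = 245 N down at 1.5 m → arm 1.5 m, τ = 245 × 1.5 = 367.5 N·m clockwise.
Paint can: 5.8 × 9.8 = 56.84 N down at 1.2 m → arm 1.2 m, τ = 56.84 × 1.2 = 68.21 N·m clockwise.
Net moment of the loads = 635.6 N·m clockwise.
The upward force F acts at the right end, arm 1.7 m, giving F × 1.7 counterclockwise.
Στ = 0 ⇒ F × 1.7 = 635.6 ⇒ F = 635.6 / 1.7 = 374 N.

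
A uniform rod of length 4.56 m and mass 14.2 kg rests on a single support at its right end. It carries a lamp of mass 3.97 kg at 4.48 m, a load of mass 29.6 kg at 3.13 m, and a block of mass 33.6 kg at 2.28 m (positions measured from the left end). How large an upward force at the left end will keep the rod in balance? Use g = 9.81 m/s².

F ≈ 326 N

About the right end:
Beam weight: 14.2 × 9.81 = 139.3 N down at 2.28 m → arm 2.28 m, τ = 139.3 × 2.28 = 317.6 N·m counterclockwise.
Lamp: 3.97 × 9.81 = 38.95 N down at 4.48 m → arm 0.08 m, τ = 38.95 × 0.08 = 3.116 N·m counterclockwise.
Load: 29.6 × 9.81 = 290.4 N down at 3.13 m → arm 1.43 m, τ = 290.4 × 1.43 = 415.3 N·m counterclockwise.
Block: 33.6 × 9.81 = 329.6 N down at 2.28 m → arm 2.28 m, τ = 329.6 × 2.28 = 751.5 N·m counterclockwise.
Net moment of the loads = 1488 N·m counterclockwise.
The upward force F acts at the left end, arm 4.56 m, giving F × 4.56 clockwise.
Setting net torque to zero: F × 4.56 = 1488 → F = 1488 / 4.56 = 326 N.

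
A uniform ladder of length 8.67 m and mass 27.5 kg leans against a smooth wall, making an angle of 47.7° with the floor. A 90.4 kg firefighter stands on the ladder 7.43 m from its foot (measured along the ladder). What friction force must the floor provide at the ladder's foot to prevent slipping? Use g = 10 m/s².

Taking torques about the foot of the ladder:
Ladder weight 27.5×10 = 275 N acts at 4.335 m along the ladder; its horizontal arm is 4.335·cos47.7° = 2.918 m → τ = 802.5 N·m clockwise.
Firefighter: 90.4×10 = 904 N at 7.43 m → arm 5 m → τ = 4520 N·m clockwise.
Wall normal N acts horizontally at the top; its moment arm is the height L sinθ = 8.67·sin47.7° = 6.413 m, counterclockwise.
Balancing moments: N × 6.413 = 5322, giving N = 830 N.
ΣFx = 0: friction at the foot balances the wall's push, so f = N_wall = 830 N.

f ≈ 830 N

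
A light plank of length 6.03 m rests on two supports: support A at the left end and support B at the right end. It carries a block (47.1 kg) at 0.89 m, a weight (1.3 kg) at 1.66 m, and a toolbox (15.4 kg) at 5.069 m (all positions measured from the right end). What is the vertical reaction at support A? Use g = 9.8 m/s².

R_A ≈ 199 N

Choose support B as the axis so its reaction then has zero moment arm.
Block: 47.1 × 9.8 = 461.6 N down at 0.89 m → arm 0.89 m, τ = 461.6 × 0.89 = 410.8 N·m counterclockwise.
Weight: 1.3 × 9.8 = 12.74 N down at 1.66 m → arm 1.66 m, τ = 12.74 × 1.66 = 21.15 N·m counterclockwise.
Toolbox: 15.4 × 9.8 = 150.9 N down at 5.069 m → arm 5.069 m, τ = 150.9 × 5.069 = 764.9 N·m counterclockwise.
Net load moment about support B = 1197 N·m counterclockwise.
Reaction R at support A is upward at 6.03 m, arm 6.03 m → moment R × 6.03 clockwise.
Balancing moments: R × 6.03 = 1197, giving R = 199 N.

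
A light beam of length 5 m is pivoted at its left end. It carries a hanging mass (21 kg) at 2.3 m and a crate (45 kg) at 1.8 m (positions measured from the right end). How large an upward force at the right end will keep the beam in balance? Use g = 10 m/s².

F ≈ 401 N

Taking torques about the left end:
Hanging mass: 21 × 10 = 210 N down at 2.3 m → arm 2.7 m, τ = 210 × 2.7 = 567 N·m clockwise.
Crate: 45 × 10 = 450 N down at 1.8 m → arm 3.2 m, τ = 450 × 3.2 = 1440 N·m clockwise.
Net moment of the loads = 2007 N·m clockwise.
The upward force F acts at the right end, arm 5 m, giving F × 5 counterclockwise.
Στ = 0 ⇒ F × 5 = 2007 ⇒ F = 2007 / 5 = 401 N.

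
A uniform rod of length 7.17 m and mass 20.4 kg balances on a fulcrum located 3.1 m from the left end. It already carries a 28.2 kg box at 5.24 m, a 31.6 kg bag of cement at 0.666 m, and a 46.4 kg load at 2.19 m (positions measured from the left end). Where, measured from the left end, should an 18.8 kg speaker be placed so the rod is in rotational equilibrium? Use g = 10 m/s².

x ≈ 5.7 m from the left end

About the fulcrum (at 3.1 m from the left end):
Beam weight: 20.4 × 10 = 204 N down at 3.585 m → arm 0.485 m, τ = 204 × 0.485 = 98.94 N·m clockwise.
Box: 28.2 × 10 = 282 N down at 5.24 m → arm 2.14 m, τ = 282 × 2.14 = 603.5 N·m clockwise.
Bag of cement: 31.6 × 10 = 316 N down at 0.666 m → arm 2.434 m, τ = 316 × 2.434 = 769.1 N·m counterclockwise.
Load: 46.4 × 10 = 464 N down at 2.19 m → arm 0.91 m, τ = 464 × 0.91 = 422.2 N·m counterclockwise.
Net moment of existing loads = 488.9 N·m counterclockwise.
The speaker weighs 18.8 × 10 = 188 N and must supply an equal clockwise moment, so its lever arm about the fulcrum is 488.9 / 188 = 2.6 m.
That puts it at 3.1 + 2.6 = 5.7 m from the left end.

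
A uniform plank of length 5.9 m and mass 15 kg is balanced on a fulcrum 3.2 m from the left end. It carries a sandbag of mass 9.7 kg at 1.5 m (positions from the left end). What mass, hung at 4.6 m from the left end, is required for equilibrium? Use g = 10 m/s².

m ≈ 14.5 kg

Sum moments about the fulcrum (at 3.2 m from the left end) (the support reaction has zero arm there).
Beam weight: 15 × 10 = 150 N down at 2.95 m → arm 0.25 m, τ = 150 × 0.25 = 37.5 N·m counterclockwise.
Sandbag: 9.7 × 10 = 97 N down at 1.5 m → arm 1.7 m, τ = 97 × 1.7 = 164.9 N·m counterclockwise.
Net moment of known loads = 202.4 N·m counterclockwise.
An unknown mass m at 4.6 m has arm 1.4 m; its moment is m·g·1.4 clockwise.
Balancing moments: m × 10 × 1.4 = 202.4, giving m = 202.4 / (10 × 1.4) = 14.5 kg.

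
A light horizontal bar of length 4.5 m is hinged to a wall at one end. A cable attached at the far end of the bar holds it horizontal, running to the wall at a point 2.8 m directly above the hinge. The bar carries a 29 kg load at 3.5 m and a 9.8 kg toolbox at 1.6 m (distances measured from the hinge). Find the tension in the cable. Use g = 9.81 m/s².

T ≈ 484 N

About the hinge:
Load: 29 × 9.81 = 284.5 N down at 3.5 m → arm 3.5 m, τ = 284.5 × 3.5 = 995.8 N·m clockwise.
Toolbox: 9.8 × 9.81 = 96.14 N down at 1.6 m → arm 1.6 m, τ = 96.14 × 1.6 = 153.8 N·m clockwise.
Total clockwise load moment = 1150 N·m.
The cable tension T acts at 4.5 m; only its component perpendicular to the bar, T sinθ, produces torque. sinθ = h/√(h²+d²) = 2.8/√(2.8²+4.5²) = 0.5283.
Setting net torque to zero: T × 4.5 × 0.5283 = 1150 → T = 1150 / 2.377 = 484 N.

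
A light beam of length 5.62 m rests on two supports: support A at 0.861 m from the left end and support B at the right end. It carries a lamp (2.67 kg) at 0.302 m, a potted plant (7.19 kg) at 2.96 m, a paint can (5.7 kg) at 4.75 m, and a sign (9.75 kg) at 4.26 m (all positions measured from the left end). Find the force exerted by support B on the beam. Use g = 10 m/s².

Taking torques about support A:
Lamp: 2.67 × 10 = 26.7 N down at 0.302 m → arm 0.559 m, τ = 26.7 × 0.559 = 14.93 N·m counterclockwise.
Potted plant: 7.19 × 10 = 71.9 N down at 2.96 m → arm 2.099 m, τ = 71.9 × 2.099 = 150.9 N·m clockwise.
Paint can: 5.7 × 10 = 57 N down at 4.75 m → arm 3.889 m, τ = 57 × 3.889 = 221.7 N·m clockwise.
Sign: 9.75 × 10 = 97.5 N down at 4.26 m → arm 3.399 m, τ = 97.5 × 3.399 = 331.4 N·m clockwise.
Net load moment about support A = 689.1 N·m clockwise.
Reaction R at support B is upward at 5.62 m, arm 4.759 m → moment R × 4.759 counterclockwise.
Setting net torque to zero: R × 4.759 = 689.1 → R = 145 N.

R_B ≈ 145 N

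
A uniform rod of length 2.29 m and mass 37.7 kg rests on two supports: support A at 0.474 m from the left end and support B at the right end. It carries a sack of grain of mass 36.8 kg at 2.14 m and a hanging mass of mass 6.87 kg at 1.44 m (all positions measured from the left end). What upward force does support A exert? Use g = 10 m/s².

Take moments about support B.
Beam weight: 37.7 × 10 = 377 N down at 1.145 m → arm 1.145 m, τ = 377 × 1.145 = 431.7 N·m counterclockwise.
Sack of grain: 36.8 × 10 = 368 N down at 2.14 m → arm 0.15 m, τ = 368 × 0.15 = 55.2 N·m counterclockwise.
Hanging mass: 6.87 × 10 = 68.7 N down at 1.44 m → arm 0.85 m, τ = 68.7 × 0.85 = 58.4 N·m counterclockwise.
Net load moment about support B = 545.3 N·m counterclockwise.
Reaction R at support A is upward at 0.474 m, arm 1.816 m → moment R × 1.816 clockwise.
For rotational equilibrium, R × 1.816 = 545.3, so R = 300 N.

R_A ≈ 300 N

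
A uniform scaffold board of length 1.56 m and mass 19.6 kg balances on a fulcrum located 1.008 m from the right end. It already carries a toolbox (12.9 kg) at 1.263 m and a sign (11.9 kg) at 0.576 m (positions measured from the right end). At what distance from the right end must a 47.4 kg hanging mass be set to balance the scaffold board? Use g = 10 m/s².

x ≈ 1.14 m from the right end

About the fulcrum (at 1.008 m from the right end):
Beam weight: 19.6 × 10 = 196 N down at 0.78 m → arm 0.228 m, τ = 196 × 0.228 = 44.69 N·m clockwise.
Toolbox: 12.9 × 10 = 129 N down at 1.263 m → arm 0.255 m, τ = 129 × 0.255 = 32.9 N·m counterclockwise.
Sign: 11.9 × 10 = 119 N down at 0.576 m → arm 0.432 m, τ = 119 × 0.432 = 51.41 N·m clockwise.
Net moment of existing loads = 63.2 N·m clockwise.
The hanging mass weighs 47.4 × 10 = 474 N and must supply an equal counterclockwise moment, so its lever arm about the fulcrum is 63.2 / 474 = 0.133 m.
That puts it at 1.008 + 0.133 = 1.14 m from the right end.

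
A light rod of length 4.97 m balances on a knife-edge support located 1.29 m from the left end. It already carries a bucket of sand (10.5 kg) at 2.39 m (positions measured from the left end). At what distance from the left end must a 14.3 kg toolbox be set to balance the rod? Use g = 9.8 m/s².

x ≈ 0.482 m from the left end

Take moments about the knife-edge support (at 1.29 m from the left end).
Bucket of sand: 10.5 × 9.8 = 102.9 N down at 2.39 m → arm 1.1 m, τ = 102.9 × 1.1 = 113.2 N·m clockwise.
Net moment of existing loads = 113.2 N·m clockwise.
The toolbox weighs 14.3 × 9.8 = 140.1 N and must supply an equal counterclockwise moment, so its lever arm about the knife-edge support is 113.2 / 140.1 = 0.808 m.
That puts it at 1.29 − 0.808 = 0.482 m from the left end.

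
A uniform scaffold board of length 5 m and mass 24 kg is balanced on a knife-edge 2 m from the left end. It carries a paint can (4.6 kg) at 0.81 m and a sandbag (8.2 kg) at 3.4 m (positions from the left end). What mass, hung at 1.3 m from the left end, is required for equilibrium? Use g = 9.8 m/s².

Choose the knife-edge (at 2 m from the left end) as the axis so the support reaction has zero arm there.
Beam weight: 24 × 9.8 = 235.2 N down at 2.5 m → arm 0.5 m, τ = 235.2 × 0.5 = 117.6 N·m clockwise.
Paint can: 4.6 × 9.8 = 45.08 N down at 0.81 m → arm 1.19 m, τ = 45.08 × 1.19 = 53.65 N·m counterclockwise.
Sandbag: 8.2 × 9.8 = 80.36 N down at 3.4 m → arm 1.4 m, τ = 80.36 × 1.4 = 112.5 N·m clockwise.
Net moment of known loads = 176.4 N·m clockwise.
An unknown mass m at 1.3 m has arm 0.7 m; its moment is m·g·0.7 counterclockwise.
For rotational equilibrium, m × 9.8 × 0.7 = 176.4, so m = 176.4 / (9.8 × 0.7) = 25.7 kg.

m ≈ 25.7 kg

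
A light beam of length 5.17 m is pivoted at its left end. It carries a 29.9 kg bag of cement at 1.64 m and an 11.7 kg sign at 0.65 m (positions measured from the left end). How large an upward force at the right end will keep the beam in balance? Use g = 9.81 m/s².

Take moments about the left end.
Bag of cement: 29.9 × 9.81 = 293.3 N down at 1.64 m → arm 1.64 m, τ = 293.3 × 1.64 = 481 N·m clockwise.
Sign: 11.7 × 9.81 = 114.8 N down at 0.65 m → arm 0.65 m, τ = 114.8 × 0.65 = 74.62 N·m clockwise.
Net moment of the loads = 555.6 N·m clockwise.
The upward force F acts at the right end, arm 5.17 m, giving F × 5.17 counterclockwise.
Balancing moments: F × 5.17 = 555.6, giving F = 555.6 / 5.17 = 107 N.

F ≈ 107 N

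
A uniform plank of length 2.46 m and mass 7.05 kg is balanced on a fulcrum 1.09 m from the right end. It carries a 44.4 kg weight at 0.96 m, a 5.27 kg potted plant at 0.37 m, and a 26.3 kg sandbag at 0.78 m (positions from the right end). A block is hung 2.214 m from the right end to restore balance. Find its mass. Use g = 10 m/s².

Sum moments about the fulcrum (at 1.09 m from the right end) (the support reaction has zero arm there).
Beam weight: 7.05 × 10 = 70.5 N down at 1.23 m → arm 0.14 m, τ = 70.5 × 0.14 = 9.87 N·m counterclockwise.
Weight: 44.4 × 10 = 444 N down at 0.96 m → arm 0.13 m, τ = 444 × 0.13 = 57.72 N·m clockwise.
Potted plant: 5.27 × 10 = 52.7 N down at 0.37 m → arm 0.72 m, τ = 52.7 × 0.72 = 37.94 N·m clockwise.
Sandbag: 26.3 × 10 = 263 N down at 0.78 m → arm 0.31 m, τ = 263 × 0.31 = 81.53 N·m clockwise.
Net moment of known loads = 167.3 N·m clockwise.
An unknown mass m at 2.214 m has arm 1.124 m; its moment is m·g·1.124 counterclockwise.
For rotational equilibrium, m × 10 × 1.124 = 167.3, so m = 167.3 / (10 × 1.124) = 14.9 kg.

m ≈ 14.9 kg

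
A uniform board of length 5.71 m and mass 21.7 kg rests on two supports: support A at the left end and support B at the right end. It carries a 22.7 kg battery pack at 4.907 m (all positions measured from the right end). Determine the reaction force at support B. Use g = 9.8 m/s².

R_B ≈ 138 N

Choose support A as the axis so its reaction then has zero moment arm.
Beam weight: 21.7 × 9.8 = 212.7 N down at 2.855 m → arm 2.855 m, τ = 212.7 × 2.855 = 607.3 N·m clockwise.
Battery pack: 22.7 × 9.8 = 222.5 N down at 4.907 m → arm 0.803 m, τ = 222.5 × 0.803 = 178.7 N·m clockwise.
Net load moment about support A = 786 N·m clockwise.
Reaction R at support B is upward at 0 m, arm 5.71 m → moment R × 5.71 counterclockwise.
For rotational equilibrium, R × 5.71 = 786, so R = 138 N.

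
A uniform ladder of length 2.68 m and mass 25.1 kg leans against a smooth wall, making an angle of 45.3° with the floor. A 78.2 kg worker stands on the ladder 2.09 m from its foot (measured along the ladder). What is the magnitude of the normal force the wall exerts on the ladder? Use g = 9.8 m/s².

Taking torques about the foot of the ladder:
Ladder weight 25.1×9.8 = 246 N acts at 1.34 m along the ladder; its horizontal arm is 1.34·cos45.3° = 0.9425 m → τ = 231.9 N·m clockwise.
Worker: 78.2×9.8 = 766.4 N at 2.09 m → arm 1.47 m → τ = 1127 N·m clockwise.
Wall normal N acts horizontally at the top; its moment arm is the height L sinθ = 2.68·sin45.3° = 1.905 m, counterclockwise.
Setting net torque to zero: N × 1.905 = 1359 → N = 713 N.

N_wall ≈ 713 N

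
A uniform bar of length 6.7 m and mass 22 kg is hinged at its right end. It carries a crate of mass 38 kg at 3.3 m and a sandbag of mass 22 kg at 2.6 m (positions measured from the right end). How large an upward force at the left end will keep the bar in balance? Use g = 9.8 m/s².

Take moments about the right end.
Beam weight: 22 × 9.8 = 215.6 N down at 3.35 m → arm 3.35 m, τ = 215.6 × 3.35 = 722.3 N·m counterclockwise.
Crate: 38 × 9.8 = 372.4 N down at 3.3 m → arm 3.3 m, τ = 372.4 × 3.3 = 1229 N·m counterclockwise.
Sandbag: 22 × 9.8 = 215.6 N down at 2.6 m → arm 2.6 m, τ = 215.6 × 2.6 = 560.6 N·m counterclockwise.
Net moment of the loads = 2512 N·m counterclockwise.
The upward force F acts at the left end, arm 6.7 m, giving F × 6.7 clockwise.
For rotational equilibrium, F × 6.7 = 2512, so F = 2512 / 6.7 = 375 N.

F ≈ 375 N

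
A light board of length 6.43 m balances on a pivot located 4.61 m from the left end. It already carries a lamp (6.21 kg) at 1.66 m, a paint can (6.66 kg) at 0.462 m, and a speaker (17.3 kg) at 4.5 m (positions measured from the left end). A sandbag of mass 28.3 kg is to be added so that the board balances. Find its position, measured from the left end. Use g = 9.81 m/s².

Taking torques about the pivot (at 4.61 m from the left end):
Lamp: 6.21 × 9.81 = 60.92 N down at 1.66 m → arm 2.95 m, τ = 60.92 × 2.95 = 179.7 N·m counterclockwise.
Paint can: 6.66 × 9.81 = 65.33 N down at 0.462 m → arm 4.148 m, τ = 65.33 × 4.148 = 271 N·m counterclockwise.
Speaker: 17.3 × 9.81 = 169.7 N down at 4.5 m → arm 0.11 m, τ = 169.7 × 0.11 = 18.67 N·m counterclockwise.
Net moment of existing loads = 469.4 N·m counterclockwise.
The sandbag weighs 28.3 × 9.81 = 277.6 N and must supply an equal clockwise moment, so its lever arm about the pivot is 469.4 / 277.6 = 1.69 m.
That puts it at 4.61 + 1.69 = 6.3 m from the left end.

x ≈ 6.3 m from the left end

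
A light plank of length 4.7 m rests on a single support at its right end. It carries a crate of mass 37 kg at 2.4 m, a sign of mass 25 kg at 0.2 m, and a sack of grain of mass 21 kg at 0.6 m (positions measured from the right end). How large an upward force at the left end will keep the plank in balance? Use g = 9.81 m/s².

F ≈ 222 N

About the right end:
Crate: 37 × 9.81 = 363 N down at 2.4 m → arm 2.4 m, τ = 363 × 2.4 = 871.2 N·m counterclockwise.
Sign: 25 × 9.81 = 245.2 N down at 0.2 m → arm 0.2 m, τ = 245.2 × 0.2 = 49.04 N·m counterclockwise.
Sack of grain: 21 × 9.81 = 206 N down at 0.6 m → arm 0.6 m, τ = 206 × 0.6 = 123.6 N·m counterclockwise.
Net moment of the loads = 1044 N·m counterclockwise.
The upward force F acts at the left end, arm 4.7 m, giving F × 4.7 clockwise.
Στ = 0 ⇒ F × 4.7 = 1044 ⇒ F = 1044 / 4.7 = 222 N.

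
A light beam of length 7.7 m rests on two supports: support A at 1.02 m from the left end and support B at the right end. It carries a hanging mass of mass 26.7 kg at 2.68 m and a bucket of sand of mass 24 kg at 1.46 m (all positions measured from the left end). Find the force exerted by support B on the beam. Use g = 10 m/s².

About support A:
Hanging mass: 26.7 × 10 = 267 N down at 2.68 m → arm 1.66 m, τ = 267 × 1.66 = 443.2 N·m clockwise.
Bucket of sand: 24 × 10 = 240 N down at 1.46 m → arm 0.44 m, τ = 240 × 0.44 = 105.6 N·m clockwise.
Net load moment about support A = 548.8 N·m clockwise.
Reaction R at support B is upward at 7.7 m, arm 6.68 m → moment R × 6.68 counterclockwise.
Balancing moments: R × 6.68 = 548.8, giving R = 82.2 N.

R_B ≈ 82.2 N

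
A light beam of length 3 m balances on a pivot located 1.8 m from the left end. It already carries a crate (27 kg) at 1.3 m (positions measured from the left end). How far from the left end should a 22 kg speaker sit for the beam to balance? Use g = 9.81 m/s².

About the pivot (at 1.8 m from the left end):
Crate: 27 × 9.81 = 264.9 N down at 1.3 m → arm 0.5 m, τ = 264.9 × 0.5 = 132.4 N·m counterclockwise.
Net moment of existing loads = 132.4 N·m counterclockwise.
The speaker weighs 22 × 9.81 = 215.8 N and must supply an equal clockwise moment, so its lever arm about the pivot is 132.4 / 215.8 = 0.614 m.
That puts it at 1.8 + 0.614 = 2.41 m from the left end.

x ≈ 2.41 m from the left end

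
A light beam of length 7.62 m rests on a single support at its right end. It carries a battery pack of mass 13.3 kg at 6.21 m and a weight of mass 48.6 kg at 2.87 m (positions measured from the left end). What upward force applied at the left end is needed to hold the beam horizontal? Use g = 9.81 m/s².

F ≈ 321 N

Sum moments about the right end (the unknown pivot reaction has zero arm there).
Battery pack: 13.3 × 9.81 = 130.5 N down at 6.21 m → arm 1.41 m, τ = 130.5 × 1.41 = 184 N·m counterclockwise.
Weight: 48.6 × 9.81 = 476.8 N down at 2.87 m → arm 4.75 m, τ = 476.8 × 4.75 = 2265 N·m counterclockwise.
Net moment of the loads = 2449 N·m counterclockwise.
The upward force F acts at the left end, arm 7.62 m, giving F × 7.62 clockwise.
Setting net torque to zero: F × 7.62 = 2449 → F = 2449 / 7.62 = 321 N.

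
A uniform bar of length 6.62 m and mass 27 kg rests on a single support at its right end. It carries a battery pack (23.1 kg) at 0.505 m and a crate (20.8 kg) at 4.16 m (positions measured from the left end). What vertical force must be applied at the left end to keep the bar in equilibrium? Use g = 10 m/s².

F ≈ 426 N

Sum moments about the right end (the unknown pivot reaction has zero arm there).
Beam weight: 27 × 10 = 270 N down at 3.31 m → arm 3.31 m, τ = 270 × 3.31 = 893.7 N·m counterclockwise.
Battery pack: 23.1 × 10 = 231 N down at 0.505 m → arm 6.115 m, τ = 231 × 6.115 = 1413 N·m counterclockwise.
Crate: 20.8 × 10 = 208 N down at 4.16 m → arm 2.46 m, τ = 208 × 2.46 = 511.7 N·m counterclockwise.
Net moment of the loads = 2818 N·m counterclockwise.
The upward force F acts at the left end, arm 6.62 m, giving F × 6.62 clockwise.
Στ = 0 ⇒ F × 6.62 = 2818 ⇒ F = 2818 / 6.62 = 426 N.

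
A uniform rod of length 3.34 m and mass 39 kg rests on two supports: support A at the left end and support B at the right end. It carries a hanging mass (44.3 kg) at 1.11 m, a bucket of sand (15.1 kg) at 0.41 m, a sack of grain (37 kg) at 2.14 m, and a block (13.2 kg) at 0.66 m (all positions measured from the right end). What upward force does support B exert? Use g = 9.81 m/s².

Sum moments about support A (its reaction then has zero moment arm).
Beam weight: 39 × 9.81 = 382.6 N down at 1.67 m → arm 1.67 m, τ = 382.6 × 1.67 = 638.9 N·m clockwise.
Hanging mass: 44.3 × 9.81 = 434.6 N down at 1.11 m → arm 2.23 m, τ = 434.6 × 2.23 = 969.2 N·m clockwise.
Bucket of sand: 15.1 × 9.81 = 148.1 N down at 0.41 m → arm 2.93 m, τ = 148.1 × 2.93 = 433.9 N·m clockwise.
Sack of grain: 37 × 9.81 = 363 N down at 2.14 m → arm 1.2 m, τ = 363 × 1.2 = 435.6 N·m clockwise.
Block: 13.2 × 9.81 = 129.5 N down at 0.66 m → arm 2.68 m, τ = 129.5 × 2.68 = 347.1 N·m clockwise.
Net load moment about support A = 2825 N·m clockwise.
Reaction R at support B is upward at 0 m, arm 3.34 m → moment R × 3.34 counterclockwise.
Στ = 0 ⇒ R × 3.34 = 2825 ⇒ R = 846 N.

R_B ≈ 846 N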